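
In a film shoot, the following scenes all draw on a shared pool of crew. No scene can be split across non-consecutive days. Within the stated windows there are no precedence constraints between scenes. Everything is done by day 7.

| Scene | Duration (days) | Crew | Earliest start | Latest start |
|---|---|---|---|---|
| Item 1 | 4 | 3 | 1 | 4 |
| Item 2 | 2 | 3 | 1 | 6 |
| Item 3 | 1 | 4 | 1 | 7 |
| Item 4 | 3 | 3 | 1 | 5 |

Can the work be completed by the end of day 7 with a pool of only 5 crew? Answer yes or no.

no

The minimum achievable peak is 6; 5 < 6, so no feasible schedule stays within the cap.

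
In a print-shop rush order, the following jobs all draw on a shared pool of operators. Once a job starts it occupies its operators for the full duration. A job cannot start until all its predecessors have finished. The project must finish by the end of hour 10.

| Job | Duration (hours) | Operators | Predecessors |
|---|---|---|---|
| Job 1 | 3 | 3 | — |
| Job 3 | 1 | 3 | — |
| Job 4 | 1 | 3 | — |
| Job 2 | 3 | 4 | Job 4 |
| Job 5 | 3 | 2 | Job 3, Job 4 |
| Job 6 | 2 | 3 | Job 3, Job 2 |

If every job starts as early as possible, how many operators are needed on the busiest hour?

9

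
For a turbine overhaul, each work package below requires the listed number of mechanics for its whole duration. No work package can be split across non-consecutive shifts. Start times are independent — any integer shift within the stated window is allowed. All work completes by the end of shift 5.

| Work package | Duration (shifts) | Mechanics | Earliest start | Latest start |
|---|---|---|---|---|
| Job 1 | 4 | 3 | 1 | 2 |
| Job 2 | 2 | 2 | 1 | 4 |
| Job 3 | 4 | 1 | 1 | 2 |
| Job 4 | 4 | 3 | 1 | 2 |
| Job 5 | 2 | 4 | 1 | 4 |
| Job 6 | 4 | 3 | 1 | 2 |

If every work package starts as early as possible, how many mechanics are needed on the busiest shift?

16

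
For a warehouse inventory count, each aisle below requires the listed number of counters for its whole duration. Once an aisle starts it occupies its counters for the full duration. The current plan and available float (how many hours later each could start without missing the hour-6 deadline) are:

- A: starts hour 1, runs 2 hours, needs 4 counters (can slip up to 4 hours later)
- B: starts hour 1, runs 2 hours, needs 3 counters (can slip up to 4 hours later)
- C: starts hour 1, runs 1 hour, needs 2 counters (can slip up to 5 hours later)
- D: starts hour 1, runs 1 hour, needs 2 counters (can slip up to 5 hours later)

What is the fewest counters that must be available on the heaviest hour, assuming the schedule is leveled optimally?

4

Early-start (A@1, B@1, C@1, D@1) gives peak 11: h1:11  h2:7  h3:0  h4:0  h5:0  h6:0.
Shift B→3, C→5, D→5.
Schedule A@1, B@3, C@5, D@5: h1:4  h2:4  h3:3  h4:3  h5:4  h6:0 — peak 4.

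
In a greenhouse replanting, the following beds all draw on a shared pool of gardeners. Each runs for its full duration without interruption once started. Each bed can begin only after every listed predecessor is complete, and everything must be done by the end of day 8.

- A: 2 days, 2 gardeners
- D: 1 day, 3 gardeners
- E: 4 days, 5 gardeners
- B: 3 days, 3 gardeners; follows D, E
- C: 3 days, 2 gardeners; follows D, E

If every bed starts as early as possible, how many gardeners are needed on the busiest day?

Early-start schedule: A@1, D@1, E@1, B@5, C@5.
Load per day: day 1: 10, day 2: 7, day 3: 5, day 4: 5, day 5: 5, day 6: 5, day 7: 5, day 8: 0.
Peak is 10.

10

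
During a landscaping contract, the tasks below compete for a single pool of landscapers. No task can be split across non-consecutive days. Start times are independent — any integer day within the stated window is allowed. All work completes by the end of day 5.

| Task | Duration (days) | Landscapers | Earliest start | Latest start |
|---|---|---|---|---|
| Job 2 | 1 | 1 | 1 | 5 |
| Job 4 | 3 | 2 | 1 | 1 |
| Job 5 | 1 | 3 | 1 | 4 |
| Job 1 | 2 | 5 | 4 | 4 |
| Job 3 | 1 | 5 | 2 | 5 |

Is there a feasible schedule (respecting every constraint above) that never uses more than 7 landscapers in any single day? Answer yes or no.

Schedule Job 2@1, Job 4@1, Job 5@1, Job 1@4, Job 3@2: d1:6  d2:7  d3:2  d4:5  d5:5 — peak 7 ≤ 7.

yes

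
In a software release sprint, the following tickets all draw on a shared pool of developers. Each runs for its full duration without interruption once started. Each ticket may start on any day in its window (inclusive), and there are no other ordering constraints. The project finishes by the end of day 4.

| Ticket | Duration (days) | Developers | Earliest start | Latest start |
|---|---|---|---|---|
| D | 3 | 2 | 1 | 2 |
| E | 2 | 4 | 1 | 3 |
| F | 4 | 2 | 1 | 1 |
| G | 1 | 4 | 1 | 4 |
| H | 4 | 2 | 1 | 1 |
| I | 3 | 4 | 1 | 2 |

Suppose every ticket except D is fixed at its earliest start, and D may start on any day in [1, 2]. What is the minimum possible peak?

D@1: d1:18  d2:14  d3:10  d4:4 → peak 18
D@2: d1:16  d2:14  d3:10  d4:6 → peak 16
Best is D@2, peak 16.

16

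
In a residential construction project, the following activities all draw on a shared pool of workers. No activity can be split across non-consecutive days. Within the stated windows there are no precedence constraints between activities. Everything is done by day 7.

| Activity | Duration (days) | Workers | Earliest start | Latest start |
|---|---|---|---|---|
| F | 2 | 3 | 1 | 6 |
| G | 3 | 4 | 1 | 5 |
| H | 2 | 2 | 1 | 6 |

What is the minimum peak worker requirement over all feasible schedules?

Early-start (F@1, G@1, H@1) gives peak 9: d1:9  d2:9  d3:4  d4:0  d5:0  d6:0  d7:0.
Shift G→3, H→6.
Schedule F@1, G@3, H@6: d1:3  d2:3  d3:4  d4:4  d5:4  d6:2  d7:2 — peak 4.
Total worker-days = 22 over 7 days ⇒ peak ≥ ⌈22/7⌉ = 4, so 4 is optimal.

4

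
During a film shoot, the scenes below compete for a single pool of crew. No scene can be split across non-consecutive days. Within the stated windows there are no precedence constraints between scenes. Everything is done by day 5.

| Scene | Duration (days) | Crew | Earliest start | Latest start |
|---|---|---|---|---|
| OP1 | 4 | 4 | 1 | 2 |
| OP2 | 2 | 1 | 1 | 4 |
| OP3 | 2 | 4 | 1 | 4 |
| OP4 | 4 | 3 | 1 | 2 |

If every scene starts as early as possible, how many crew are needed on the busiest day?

12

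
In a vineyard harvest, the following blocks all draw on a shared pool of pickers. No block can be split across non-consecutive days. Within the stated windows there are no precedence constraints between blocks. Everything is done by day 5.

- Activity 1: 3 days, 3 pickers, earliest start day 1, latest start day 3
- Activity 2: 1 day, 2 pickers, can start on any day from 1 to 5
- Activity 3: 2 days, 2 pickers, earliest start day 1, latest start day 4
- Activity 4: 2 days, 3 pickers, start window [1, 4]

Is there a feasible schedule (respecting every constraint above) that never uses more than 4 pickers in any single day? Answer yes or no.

no

Total picker-days = 21; over 5 days the average is 21/5 > 4, so some day must exceed 4.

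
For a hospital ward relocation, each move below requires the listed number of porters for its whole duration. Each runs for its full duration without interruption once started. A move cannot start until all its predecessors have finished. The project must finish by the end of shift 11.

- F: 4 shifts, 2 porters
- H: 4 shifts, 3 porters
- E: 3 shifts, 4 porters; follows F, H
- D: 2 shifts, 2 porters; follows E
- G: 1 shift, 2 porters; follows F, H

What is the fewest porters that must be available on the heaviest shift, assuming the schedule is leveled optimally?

Early-start (F@1, H@1, E@5, D@8, G@5) gives peak 6: s1:5  s2:5  s3:5  s4:5  s5:6  s6:4  s7:4  s8:2  s9:2  s10:0  s11:0.
Shift G→8.
Schedule F@1, H@1, E@5, D@8, G@8: s1:5  s2:5  s3:5  s4:5  s5:4  s6:4  s7:4  s8:4  s9:2  s10:0  s11:0 — peak 5.

5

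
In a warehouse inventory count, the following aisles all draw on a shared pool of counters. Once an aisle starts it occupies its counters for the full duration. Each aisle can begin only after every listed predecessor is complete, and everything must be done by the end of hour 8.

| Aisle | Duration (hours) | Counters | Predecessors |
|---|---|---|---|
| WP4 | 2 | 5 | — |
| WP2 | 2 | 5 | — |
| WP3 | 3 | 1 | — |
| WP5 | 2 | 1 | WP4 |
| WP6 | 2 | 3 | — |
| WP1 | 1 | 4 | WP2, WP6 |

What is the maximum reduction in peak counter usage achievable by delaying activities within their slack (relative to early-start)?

9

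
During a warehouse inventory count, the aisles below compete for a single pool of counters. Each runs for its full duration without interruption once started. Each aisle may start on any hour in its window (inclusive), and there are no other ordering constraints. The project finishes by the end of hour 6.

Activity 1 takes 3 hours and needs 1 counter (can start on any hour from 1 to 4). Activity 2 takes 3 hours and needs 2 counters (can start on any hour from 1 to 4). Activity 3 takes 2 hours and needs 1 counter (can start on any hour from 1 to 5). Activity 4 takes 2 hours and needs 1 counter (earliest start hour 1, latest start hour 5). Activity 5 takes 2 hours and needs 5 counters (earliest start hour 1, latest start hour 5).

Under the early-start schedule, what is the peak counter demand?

10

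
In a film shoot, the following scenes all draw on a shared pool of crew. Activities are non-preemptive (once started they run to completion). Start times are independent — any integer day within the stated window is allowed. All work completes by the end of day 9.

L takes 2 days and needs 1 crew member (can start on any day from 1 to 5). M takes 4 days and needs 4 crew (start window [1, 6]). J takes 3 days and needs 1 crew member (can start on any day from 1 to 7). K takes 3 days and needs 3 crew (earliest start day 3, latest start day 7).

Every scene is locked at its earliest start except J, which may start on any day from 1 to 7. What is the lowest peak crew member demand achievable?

7

J@1: d1:6  d2:6  d3:8  d4:7  d5:3  d6:0  d7:0  d8:0  d9:0 → peak 8
J@2: d1:5  d2:6  d3:8  d4:8  d5:3  d6:0  d7:0  d8:0  d9:0 → peak 8
J@3: d1:5  d2:5  d3:8  d4:8  d5:4  d6:0  d7:0  d8:0  d9:0 → peak 8
J@4: d1:5  d2:5  d3:7  d4:8  d5:4  d6:1  d7:0  d8:0  d9:0 → peak 8
J@5: d1:5  d2:5  d3:7  d4:7  d5:4  d6:1  d7:1  d8:0  d9:0 → peak 7
J@6: d1:5  d2:5  d3:7  d4:7  d5:3  d6:1  d7:1  d8:1  d9:0 → peak 7
J@7: d1:5  d2:5  d3:7  d4:7  d5:3  d6:0  d7:1  d8:1  d9:1 → peak 7
Best is J@5, peak 7.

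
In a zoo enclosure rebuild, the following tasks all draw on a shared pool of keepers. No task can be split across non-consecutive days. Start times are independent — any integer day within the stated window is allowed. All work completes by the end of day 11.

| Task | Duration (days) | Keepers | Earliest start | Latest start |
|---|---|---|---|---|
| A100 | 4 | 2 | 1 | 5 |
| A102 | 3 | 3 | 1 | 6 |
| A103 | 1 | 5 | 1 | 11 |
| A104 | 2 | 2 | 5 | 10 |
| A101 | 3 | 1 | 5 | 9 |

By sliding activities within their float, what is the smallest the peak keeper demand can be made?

Early-start (A100@1, A102@1, A103@1, A104@5, A101@5) gives peak 10: d1:10  d2:5  d3:5  d4:2  d5:3  d6:3  d7:1  d8:0  d9:0  d10:0  d11:0.
Shift A103→5, A104→6, A101→6.
Schedule A100@1, A102@1, A103@5, A104@6, A101@6: d1:5  d2:5  d3:5  d4:2  d5:5  d6:3  d7:3  d8:1  d9:0  d10:0  d11:0 — peak 5.

5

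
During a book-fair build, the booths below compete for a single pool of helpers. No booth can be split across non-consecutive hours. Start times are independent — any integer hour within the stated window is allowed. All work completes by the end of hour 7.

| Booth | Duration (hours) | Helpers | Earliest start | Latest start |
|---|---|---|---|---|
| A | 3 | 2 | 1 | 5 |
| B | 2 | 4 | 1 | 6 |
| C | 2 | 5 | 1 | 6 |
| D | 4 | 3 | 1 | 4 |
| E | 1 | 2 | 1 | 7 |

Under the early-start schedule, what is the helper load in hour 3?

5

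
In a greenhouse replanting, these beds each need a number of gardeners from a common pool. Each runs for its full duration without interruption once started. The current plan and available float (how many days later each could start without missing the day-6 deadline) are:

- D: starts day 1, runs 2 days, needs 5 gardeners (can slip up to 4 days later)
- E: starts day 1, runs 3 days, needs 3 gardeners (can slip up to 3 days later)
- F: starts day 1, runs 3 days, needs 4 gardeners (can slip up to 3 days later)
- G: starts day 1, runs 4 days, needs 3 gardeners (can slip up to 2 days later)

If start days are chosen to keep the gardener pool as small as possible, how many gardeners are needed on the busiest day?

Early-start (D@1, E@1, F@1, G@1) gives peak 15: d1:15  d2:15  d3:10  d4:3  d5:0  d6:0.
Shift F→4, G→3.
Schedule D@1, E@1, F@4, G@3: d1:8  d2:8  d3:6  d4:7  d5:7  d6:7 — peak 8.
Total gardener-days = 43 over 6 days ⇒ peak ≥ ⌈43/6⌉ = 8, so 8 is optimal.

8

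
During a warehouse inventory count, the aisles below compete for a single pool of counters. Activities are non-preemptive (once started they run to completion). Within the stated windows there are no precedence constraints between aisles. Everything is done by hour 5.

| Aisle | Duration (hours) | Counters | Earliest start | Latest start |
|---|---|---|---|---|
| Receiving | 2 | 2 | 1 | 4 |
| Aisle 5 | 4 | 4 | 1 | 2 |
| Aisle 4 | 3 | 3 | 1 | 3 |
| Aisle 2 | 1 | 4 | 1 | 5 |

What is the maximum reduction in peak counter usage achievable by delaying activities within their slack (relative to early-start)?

Early-start peak: h1:13  h2:9  h3:7  h4:4  h5:0 ⇒ 13.
Leveled (Receiving@1, Aisle 5@1, Aisle 4@3, Aisle 2@5): h1:6  h2:6  h3:7  h4:7  h5:7 ⇒ 7.
Reduction 13 − 7 = 6.

6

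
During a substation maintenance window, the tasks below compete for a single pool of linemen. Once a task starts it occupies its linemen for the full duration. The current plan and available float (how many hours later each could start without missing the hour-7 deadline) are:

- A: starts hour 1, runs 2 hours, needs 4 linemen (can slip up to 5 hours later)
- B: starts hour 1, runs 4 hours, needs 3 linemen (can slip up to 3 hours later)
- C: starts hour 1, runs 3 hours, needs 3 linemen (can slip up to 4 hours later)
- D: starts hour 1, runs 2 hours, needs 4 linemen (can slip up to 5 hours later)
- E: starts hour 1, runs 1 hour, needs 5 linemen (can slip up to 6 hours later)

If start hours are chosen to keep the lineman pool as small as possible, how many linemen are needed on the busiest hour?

7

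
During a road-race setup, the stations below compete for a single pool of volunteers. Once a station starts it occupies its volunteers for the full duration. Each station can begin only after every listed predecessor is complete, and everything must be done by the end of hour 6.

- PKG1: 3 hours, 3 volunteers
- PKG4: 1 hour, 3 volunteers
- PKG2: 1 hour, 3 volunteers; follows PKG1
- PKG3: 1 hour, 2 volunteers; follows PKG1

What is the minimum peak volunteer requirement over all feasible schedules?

Early-start (PKG1@1, PKG4@1, PKG2@4, PKG3@4) gives peak 6: h1:6  h2:3  h3:3  h4:5  h5:0  h6:0.
Shift PKG4→4, PKG2→5, PKG3→6.
Schedule PKG1@1, PKG4@4, PKG2@5, PKG3@6: h1:3  h2:3  h3:3  h4:3  h5:3  h6:2 — peak 3.
Total volunteer-hours = 17 over 6 hours ⇒ peak ≥ ⌈17/6⌉ = 3, so 3 is optimal.

3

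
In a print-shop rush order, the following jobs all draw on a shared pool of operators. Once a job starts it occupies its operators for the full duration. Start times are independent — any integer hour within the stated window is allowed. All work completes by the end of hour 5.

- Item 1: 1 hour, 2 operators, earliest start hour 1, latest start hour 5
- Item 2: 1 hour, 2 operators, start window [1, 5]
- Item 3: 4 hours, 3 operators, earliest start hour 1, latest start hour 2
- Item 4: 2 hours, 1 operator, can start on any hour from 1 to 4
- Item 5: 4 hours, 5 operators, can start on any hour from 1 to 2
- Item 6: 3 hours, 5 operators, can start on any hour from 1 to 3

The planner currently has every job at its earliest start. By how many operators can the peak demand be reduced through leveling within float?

Early-start peak: h1:18  h2:14  h3:13  h4:8  h5:0 ⇒ 18.
Leveled (Item 1@1, Item 2@1, Item 3@1, Item 4@1, Item 5@1, Item 6@3): h1:13  h2:9  h3:13  h4:13  h5:5 ⇒ 13.
Reduction 18 − 13 = 5.

5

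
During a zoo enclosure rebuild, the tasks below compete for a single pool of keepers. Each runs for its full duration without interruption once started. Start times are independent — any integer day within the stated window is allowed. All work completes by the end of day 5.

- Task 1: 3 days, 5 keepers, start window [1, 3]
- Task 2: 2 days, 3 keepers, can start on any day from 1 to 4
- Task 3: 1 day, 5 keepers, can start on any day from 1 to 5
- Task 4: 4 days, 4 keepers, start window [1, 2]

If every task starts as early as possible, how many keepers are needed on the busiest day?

Early-start schedule: Task 1@1, Task 2@1, Task 3@1, Task 4@1.
Load per day: day 1: 17, day 2: 12, day 3: 9, day 4: 4, day 5: 0.
Peak is 17.

17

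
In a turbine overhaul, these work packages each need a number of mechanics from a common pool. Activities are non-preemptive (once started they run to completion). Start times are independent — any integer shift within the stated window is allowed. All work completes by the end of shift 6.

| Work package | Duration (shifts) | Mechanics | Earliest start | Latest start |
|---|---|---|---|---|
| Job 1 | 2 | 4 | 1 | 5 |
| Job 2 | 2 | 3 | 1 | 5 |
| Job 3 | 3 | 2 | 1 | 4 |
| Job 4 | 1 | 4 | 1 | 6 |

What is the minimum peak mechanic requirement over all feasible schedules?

Early-start (Job 1@1, Job 2@1, Job 3@1, Job 4@1) gives peak 13: s1:13  s2:9  s3:2  s4:0  s5:0  s6:0.
Shift Job 2→3, Job 3→3, Job 4→6.
Schedule Job 1@1, Job 2@3, Job 3@3, Job 4@6: s1:4  s2:4  s3:5  s4:5  s5:2  s6:4 — peak 5.

5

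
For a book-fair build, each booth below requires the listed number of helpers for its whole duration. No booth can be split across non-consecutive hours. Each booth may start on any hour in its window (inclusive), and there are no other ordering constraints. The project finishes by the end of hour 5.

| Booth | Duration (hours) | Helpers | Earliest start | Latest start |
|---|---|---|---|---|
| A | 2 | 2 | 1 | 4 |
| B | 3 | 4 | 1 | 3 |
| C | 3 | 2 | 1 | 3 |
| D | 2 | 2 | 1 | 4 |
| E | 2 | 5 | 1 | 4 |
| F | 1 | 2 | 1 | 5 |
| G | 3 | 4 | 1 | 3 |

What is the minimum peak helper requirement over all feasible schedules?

11

Early-start (A@1, B@1, C@1, D@1, E@1, F@1, G@1) gives peak 21: h1:21  h2:19  h3:10  h4:0  h5:0.
Shift E→4, F→4, G→3.
Schedule A@1, B@1, C@1, D@1, E@4, F@4, G@3: h1:10  h2:10  h3:10  h4:11  h5:9 — peak 11.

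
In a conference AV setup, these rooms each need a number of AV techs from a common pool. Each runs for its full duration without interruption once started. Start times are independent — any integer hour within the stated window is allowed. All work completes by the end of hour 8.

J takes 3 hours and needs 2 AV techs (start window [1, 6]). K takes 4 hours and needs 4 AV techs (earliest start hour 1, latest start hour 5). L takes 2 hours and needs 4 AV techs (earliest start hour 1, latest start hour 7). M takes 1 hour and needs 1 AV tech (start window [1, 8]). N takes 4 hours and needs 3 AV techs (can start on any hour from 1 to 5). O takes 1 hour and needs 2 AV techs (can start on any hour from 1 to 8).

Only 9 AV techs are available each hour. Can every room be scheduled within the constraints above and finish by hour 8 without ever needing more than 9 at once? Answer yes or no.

yes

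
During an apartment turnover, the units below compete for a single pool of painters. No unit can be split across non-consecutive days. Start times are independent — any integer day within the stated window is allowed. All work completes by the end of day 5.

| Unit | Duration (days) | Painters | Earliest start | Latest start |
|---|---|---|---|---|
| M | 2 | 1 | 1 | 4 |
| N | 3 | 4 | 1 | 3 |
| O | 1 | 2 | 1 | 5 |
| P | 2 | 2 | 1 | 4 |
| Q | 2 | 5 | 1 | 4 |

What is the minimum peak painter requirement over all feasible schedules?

6

Early-start (M@1, N@1, O@1, P@1, Q@1) gives peak 14: d1:14  d2:12  d3:4  d4:0  d5:0.
Shift N→3, O→3, P→4.
Schedule M@1, N@3, O@3, P@4, Q@1: d1:6  d2:6  d3:6  d4:6  d5:6 — peak 6.
Total painter-days = 30 over 5 days ⇒ peak ≥ ⌈30/5⌉ = 6, so 6 is optimal.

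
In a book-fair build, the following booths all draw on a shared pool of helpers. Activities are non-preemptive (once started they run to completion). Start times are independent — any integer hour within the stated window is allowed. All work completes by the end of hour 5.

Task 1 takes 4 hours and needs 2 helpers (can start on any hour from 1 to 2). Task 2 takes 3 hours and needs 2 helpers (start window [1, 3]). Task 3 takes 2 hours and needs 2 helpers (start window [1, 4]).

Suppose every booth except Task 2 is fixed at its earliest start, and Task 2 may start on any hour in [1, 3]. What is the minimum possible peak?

Task 2@1: h1:6  h2:6  h3:4  h4:2  h5:0 → peak 6
Task 2@2: h1:4  h2:6  h3:4  h4:4  h5:0 → peak 6
Task 2@3: h1:4  h2:4  h3:4  h4:4  h5:2 → peak 4
Best is Task 2@3, peak 4.

4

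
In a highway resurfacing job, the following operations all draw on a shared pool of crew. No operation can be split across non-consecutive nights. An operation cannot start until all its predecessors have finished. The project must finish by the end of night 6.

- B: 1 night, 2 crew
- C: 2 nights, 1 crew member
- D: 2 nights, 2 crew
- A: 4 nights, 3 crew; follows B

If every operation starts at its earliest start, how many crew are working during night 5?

3

At early start, night 5 has: A.
Demand: 3 = 3.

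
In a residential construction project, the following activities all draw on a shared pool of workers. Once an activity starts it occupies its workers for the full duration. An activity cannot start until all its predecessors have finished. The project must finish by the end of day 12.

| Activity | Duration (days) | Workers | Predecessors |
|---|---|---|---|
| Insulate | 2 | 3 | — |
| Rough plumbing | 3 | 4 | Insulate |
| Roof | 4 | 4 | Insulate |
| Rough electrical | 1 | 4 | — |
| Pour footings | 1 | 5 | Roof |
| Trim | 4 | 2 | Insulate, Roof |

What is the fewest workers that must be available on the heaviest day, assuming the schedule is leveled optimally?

6

Early-start (Insulate@1, Rough plumbing@3, Roof@3, Rough electrical@1, Pour footings@7, Trim@7) gives peak 8: d1:7  d2:3  d3:8  d4:8  d5:8  d6:4  d7:7  d8:2  d9:2  d10:2  d11:0  d12:0.
Shift Rough plumbing→7, Rough electrical→10, Pour footings→11.
Schedule Insulate@1, Rough plumbing@7, Roof@3, Rough electrical@10, Pour footings@11, Trim@7: d1:3  d2:3  d3:4  d4:4  d5:4  d6:4  d7:6  d8:6  d9:6  d10:6  d11:5  d12:0 — peak 6.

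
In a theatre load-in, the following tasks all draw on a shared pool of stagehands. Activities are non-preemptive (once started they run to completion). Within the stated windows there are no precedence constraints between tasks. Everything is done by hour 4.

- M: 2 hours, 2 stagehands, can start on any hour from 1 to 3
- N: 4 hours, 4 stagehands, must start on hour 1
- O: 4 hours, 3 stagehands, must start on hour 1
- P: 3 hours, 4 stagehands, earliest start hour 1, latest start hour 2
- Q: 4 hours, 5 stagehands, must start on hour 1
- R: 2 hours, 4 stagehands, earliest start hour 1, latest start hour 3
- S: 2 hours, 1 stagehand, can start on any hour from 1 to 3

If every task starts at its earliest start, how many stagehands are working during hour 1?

23

At early start, hour 1 has: M, N, O, P, Q, R, S.
Demand: 2 + 4 + 3 + 4 + 5 + 4 + 1 = 23.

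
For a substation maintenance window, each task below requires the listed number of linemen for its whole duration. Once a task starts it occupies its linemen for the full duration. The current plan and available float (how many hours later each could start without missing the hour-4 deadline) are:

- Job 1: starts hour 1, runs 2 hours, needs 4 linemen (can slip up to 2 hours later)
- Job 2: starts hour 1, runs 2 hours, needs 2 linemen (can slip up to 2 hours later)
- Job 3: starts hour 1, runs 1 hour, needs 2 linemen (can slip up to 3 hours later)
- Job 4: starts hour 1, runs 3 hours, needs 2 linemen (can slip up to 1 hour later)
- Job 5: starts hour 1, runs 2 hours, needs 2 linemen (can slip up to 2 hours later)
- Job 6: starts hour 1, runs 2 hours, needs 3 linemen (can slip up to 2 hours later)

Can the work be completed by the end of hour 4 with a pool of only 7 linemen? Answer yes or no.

no

Total lineman-hours = 30; over 4 hours the average is 30/4 > 7, so some hour must exceed 7.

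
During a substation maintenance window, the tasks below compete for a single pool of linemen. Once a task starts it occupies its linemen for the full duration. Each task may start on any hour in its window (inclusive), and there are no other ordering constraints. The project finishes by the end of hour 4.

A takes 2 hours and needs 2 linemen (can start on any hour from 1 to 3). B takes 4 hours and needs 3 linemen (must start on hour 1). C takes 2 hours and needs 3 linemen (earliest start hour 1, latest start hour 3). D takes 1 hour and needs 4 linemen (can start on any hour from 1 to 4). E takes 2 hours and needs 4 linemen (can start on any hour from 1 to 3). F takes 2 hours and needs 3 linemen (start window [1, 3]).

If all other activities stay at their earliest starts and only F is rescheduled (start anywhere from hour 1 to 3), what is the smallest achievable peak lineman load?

F@1: h1:19  h2:15  h3:3  h4:3 → peak 19
F@2: h1:16  h2:15  h3:6  h4:3 → peak 16
F@3: h1:16  h2:12  h3:6  h4:6 → peak 16
Best is F@2, peak 16.

16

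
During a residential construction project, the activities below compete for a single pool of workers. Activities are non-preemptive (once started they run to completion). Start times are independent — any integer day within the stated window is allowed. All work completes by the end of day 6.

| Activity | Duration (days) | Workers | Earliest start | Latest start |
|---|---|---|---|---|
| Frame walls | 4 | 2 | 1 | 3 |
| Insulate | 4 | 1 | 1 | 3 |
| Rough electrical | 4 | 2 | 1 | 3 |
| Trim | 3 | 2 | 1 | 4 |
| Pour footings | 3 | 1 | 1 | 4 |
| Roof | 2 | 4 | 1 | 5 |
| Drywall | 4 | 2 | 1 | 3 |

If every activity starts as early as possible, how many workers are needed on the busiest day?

Early-start schedule: Frame walls@1, Insulate@1, Rough electrical@1, Trim@1, Pour footings@1, Roof@1, Drywall@1.
Load per day: day 1: 14, day 2: 14, day 3: 10, day 4: 7, day 5: 0, day 6: 0.
Peak is 14.

14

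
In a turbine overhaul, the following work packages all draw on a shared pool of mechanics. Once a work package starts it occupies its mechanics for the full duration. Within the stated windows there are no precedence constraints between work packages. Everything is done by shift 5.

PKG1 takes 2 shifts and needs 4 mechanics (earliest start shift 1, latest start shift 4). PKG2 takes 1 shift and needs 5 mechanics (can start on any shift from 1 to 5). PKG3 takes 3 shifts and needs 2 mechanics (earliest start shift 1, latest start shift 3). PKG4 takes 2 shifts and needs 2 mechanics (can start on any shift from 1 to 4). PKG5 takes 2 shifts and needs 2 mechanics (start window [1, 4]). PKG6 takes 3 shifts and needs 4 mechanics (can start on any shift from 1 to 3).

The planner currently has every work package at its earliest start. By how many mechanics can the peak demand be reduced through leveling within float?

10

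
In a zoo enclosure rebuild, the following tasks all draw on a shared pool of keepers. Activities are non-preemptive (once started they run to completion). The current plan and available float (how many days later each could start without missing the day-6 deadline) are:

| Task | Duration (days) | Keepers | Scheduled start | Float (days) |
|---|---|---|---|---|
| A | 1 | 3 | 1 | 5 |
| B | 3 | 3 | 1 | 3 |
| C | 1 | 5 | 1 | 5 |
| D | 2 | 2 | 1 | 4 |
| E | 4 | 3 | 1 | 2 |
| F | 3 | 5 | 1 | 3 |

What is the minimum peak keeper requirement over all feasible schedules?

Early-start (A@1, B@1, C@1, D@1, E@1, F@1) gives peak 21: d1:21  d2:13  d3:11  d4:3  d5:0  d6:0.
Shift B→4, C→6, D→4, E→2.
Schedule A@1, B@4, C@6, D@4, E@2, F@1: d1:8  d2:8  d3:8  d4:8  d5:8  d6:8 — peak 8.
Total keeper-days = 48 over 6 days ⇒ peak ≥ ⌈48/6⌉ = 8, so 8 is optimal.

8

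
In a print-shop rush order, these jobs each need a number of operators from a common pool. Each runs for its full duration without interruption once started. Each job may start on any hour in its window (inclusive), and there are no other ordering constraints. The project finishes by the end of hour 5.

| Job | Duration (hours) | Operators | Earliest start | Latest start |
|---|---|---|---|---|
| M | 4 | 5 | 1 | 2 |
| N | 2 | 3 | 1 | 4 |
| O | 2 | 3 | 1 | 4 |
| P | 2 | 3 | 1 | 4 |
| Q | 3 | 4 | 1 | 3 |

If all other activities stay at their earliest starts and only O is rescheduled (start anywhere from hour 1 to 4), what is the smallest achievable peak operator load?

15

O@1: h1:18  h2:18  h3:9  h4:5  h5:0 → peak 18
O@2: h1:15  h2:18  h3:12  h4:5  h5:0 → peak 18
O@3: h1:15  h2:15  h3:12  h4:8  h5:0 → peak 15
O@4: h1:15  h2:15  h3:9  h4:8  h5:3 → peak 15
Best is O@3, peak 15.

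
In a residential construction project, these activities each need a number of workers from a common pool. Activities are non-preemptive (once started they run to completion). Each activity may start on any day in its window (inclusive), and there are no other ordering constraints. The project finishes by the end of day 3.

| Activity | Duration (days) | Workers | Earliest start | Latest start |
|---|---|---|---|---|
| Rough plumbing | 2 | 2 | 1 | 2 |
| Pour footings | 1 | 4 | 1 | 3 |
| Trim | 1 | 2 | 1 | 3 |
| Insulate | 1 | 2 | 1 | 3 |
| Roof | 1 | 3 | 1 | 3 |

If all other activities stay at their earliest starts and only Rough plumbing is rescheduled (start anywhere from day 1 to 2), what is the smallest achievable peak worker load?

Rough plumbing@1: d1:13  d2:2  d3:0 → peak 13
Rough plumbing@2: d1:11  d2:2  d3:2 → peak 11
Best is Rough plumbing@2, peak 11.

11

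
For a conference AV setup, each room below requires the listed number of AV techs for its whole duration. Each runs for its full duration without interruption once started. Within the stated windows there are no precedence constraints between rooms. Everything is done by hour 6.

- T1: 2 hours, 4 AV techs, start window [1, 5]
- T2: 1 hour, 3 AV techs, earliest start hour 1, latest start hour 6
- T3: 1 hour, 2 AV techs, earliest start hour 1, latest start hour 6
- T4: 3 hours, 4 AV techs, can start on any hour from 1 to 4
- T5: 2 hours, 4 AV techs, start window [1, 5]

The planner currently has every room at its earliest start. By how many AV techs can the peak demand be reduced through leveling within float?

Early-start peak: h1:17  h2:12  h3:4  h4:0  h5:0  h6:0 ⇒ 17.
Leveled (T1@1, T2@1, T3@2, T4@3, T5@3): h1:7  h2:6  h3:8  h4:8  h5:4  h6:0 ⇒ 8.
Reduction 17 − 8 = 9.

9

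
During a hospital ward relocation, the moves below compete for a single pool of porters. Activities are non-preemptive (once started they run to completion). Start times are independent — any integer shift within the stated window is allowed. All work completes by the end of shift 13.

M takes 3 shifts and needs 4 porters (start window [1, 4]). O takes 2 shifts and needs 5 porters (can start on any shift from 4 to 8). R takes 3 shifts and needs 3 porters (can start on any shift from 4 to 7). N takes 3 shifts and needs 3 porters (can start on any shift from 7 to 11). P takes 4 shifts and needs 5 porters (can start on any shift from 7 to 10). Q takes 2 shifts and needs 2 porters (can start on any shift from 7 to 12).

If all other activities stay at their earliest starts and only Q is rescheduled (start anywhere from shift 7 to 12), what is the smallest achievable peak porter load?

8

Q@7: s1:4  s2:4  s3:4  s4:8  s5:8  s6:3  s7:10  s8:10  s9:8  s10:5  s11:0  s12:0  s13:0 → peak 10
Q@8: s1:4  s2:4  s3:4  s4:8  s5:8  s6:3  s7:8  s8:10  s9:10  s10:5  s11:0  s12:0  s13:0 → peak 10
Q@9: s1:4  s2:4  s3:4  s4:8  s5:8  s6:3  s7:8  s8:8  s9:10  s10:7  s11:0  s12:0  s13:0 → peak 10
Q@10: s1:4  s2:4  s3:4  s4:8  s5:8  s6:3  s7:8  s8:8  s9:8  s10:7  s11:2  s12:0  s13:0 → peak 8
Q@11: s1:4  s2:4  s3:4  s4:8  s5:8  s6:3  s7:8  s8:8  s9:8  s10:5  s11:2  s12:2  s13:0 → peak 8
Q@12: s1:4  s2:4  s3:4  s4:8  s5:8  s6:3  s7:8  s8:8  s9:8  s10:5  s11:0  s12:2  s13:2 → peak 8
Best is Q@10, peak 8.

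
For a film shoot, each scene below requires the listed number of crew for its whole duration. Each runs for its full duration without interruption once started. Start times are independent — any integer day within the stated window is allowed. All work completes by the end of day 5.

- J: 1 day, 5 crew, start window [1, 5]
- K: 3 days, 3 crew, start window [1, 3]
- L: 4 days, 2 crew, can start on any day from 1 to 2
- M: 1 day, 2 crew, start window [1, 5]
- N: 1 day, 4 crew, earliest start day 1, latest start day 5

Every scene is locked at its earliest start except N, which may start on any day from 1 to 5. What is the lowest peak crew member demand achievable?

12

N@1: d1:16  d2:5  d3:5  d4:2  d5:0 → peak 16
N@2: d1:12  d2:9  d3:5  d4:2  d5:0 → peak 12
N@3: d1:12  d2:5  d3:9  d4:2  d5:0 → peak 12
N@4: d1:12  d2:5  d3:5  d4:6  d5:0 → peak 12
N@5: d1:12  d2:5  d3:5  d4:2  d5:4 → peak 12
Best is N@2, peak 12.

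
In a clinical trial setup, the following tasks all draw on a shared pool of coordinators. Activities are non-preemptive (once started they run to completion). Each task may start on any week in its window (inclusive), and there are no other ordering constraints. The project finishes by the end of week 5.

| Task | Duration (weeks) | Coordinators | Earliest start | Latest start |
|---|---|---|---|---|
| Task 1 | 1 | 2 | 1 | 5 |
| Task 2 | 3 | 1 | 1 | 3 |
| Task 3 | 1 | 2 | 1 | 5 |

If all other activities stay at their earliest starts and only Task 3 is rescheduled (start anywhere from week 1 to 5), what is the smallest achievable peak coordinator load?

Task 3@1: w1:5  w2:1  w3:1  w4:0  w5:0 → peak 5
Task 3@2: w1:3  w2:3  w3:1  w4:0  w5:0 → peak 3
Task 3@3: w1:3  w2:1  w3:3  w4:0  w5:0 → peak 3
Task 3@4: w1:3  w2:1  w3:1  w4:2  w5:0 → peak 3
Task 3@5: w1:3  w2:1  w3:1  w4:0  w5:2 → peak 3
Best is Task 3@2, peak 3.

3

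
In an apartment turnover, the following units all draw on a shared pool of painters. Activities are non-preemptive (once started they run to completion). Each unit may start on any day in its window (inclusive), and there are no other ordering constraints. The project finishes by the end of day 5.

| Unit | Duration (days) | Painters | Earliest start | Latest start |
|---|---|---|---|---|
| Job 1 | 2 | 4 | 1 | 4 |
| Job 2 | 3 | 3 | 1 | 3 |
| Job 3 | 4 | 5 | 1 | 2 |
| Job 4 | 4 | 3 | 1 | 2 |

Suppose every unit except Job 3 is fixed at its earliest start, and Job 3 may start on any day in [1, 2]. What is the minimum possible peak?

15

Job 3@1: d1:15  d2:15  d3:11  d4:8  d5:0 → peak 15
Job 3@2: d1:10  d2:15  d3:11  d4:8  d5:5 → peak 15
Best is Job 3@1, peak 15.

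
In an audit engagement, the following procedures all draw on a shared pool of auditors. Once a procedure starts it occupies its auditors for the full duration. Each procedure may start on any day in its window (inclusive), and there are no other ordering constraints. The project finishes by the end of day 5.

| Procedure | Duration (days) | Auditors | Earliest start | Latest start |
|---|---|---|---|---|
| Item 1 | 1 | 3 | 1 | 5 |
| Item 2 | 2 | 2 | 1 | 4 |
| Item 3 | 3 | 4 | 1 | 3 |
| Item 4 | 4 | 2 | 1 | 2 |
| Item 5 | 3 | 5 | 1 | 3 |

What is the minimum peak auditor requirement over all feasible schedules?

11

Early-start (Item 1@1, Item 2@1, Item 3@1, Item 4@1, Item 5@1) gives peak 16: d1:16  d2:13  d3:11  d4:2  d5:0.
Shift Item 5→3.
Schedule Item 1@1, Item 2@1, Item 3@1, Item 4@1, Item 5@3: d1:11  d2:8  d3:11  d4:7  d5:5 — peak 11.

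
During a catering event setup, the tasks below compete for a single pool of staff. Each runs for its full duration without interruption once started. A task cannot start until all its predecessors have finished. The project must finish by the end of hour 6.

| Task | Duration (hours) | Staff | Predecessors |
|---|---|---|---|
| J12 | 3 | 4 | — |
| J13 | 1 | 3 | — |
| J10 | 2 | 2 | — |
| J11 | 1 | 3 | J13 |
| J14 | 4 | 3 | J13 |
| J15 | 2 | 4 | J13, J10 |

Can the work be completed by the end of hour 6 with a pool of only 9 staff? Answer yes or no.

yes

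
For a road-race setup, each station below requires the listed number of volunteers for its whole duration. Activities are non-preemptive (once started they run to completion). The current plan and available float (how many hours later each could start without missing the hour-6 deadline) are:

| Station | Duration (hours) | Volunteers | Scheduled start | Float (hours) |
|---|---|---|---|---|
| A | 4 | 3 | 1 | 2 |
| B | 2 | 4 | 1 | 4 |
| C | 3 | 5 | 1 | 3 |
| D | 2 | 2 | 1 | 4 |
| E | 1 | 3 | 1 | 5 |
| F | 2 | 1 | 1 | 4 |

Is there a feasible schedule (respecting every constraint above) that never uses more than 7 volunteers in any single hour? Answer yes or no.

Total volunteer-hours = 44; over 6 hours the average is 44/6 > 7, so some hour must exceed 7.

no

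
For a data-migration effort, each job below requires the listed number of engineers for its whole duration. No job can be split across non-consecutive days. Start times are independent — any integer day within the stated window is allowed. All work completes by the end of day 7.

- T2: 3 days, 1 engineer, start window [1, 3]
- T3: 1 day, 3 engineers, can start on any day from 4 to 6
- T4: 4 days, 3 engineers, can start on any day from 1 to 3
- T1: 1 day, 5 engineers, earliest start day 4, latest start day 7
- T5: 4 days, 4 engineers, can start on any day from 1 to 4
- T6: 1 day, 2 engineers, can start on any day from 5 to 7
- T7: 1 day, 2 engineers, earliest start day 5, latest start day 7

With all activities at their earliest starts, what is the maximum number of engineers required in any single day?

15

Early-start schedule: T2@1, T3@4, T4@1, T1@4, T5@1, T6@5, T7@5.
Load per day: day 1: 8, day 2: 8, day 3: 8, day 4: 15, day 5: 4, day 6: 0, day 7: 0.
Peak is 15.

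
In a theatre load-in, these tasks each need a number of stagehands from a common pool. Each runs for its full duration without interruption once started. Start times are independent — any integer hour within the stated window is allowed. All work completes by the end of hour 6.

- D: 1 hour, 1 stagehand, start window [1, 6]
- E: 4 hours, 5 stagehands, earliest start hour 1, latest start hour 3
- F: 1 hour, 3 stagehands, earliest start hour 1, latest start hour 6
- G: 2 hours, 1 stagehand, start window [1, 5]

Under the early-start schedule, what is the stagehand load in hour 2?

6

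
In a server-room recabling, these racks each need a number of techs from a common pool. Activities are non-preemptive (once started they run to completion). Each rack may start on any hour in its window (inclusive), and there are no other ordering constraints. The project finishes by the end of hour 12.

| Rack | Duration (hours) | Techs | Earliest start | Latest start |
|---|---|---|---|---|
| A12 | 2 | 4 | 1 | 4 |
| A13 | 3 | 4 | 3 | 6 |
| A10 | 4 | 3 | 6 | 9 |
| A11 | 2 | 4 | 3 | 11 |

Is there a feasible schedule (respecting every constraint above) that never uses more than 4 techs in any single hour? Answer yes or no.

Schedule A12@1, A13@3, A10@6, A11@10: h1:4  h2:4  h3:4  h4:4  h5:4  h6:3  h7:3  h8:3  h9:3  h10:4  h11:4  h12:0 — peak 4 ≤ 4.

yes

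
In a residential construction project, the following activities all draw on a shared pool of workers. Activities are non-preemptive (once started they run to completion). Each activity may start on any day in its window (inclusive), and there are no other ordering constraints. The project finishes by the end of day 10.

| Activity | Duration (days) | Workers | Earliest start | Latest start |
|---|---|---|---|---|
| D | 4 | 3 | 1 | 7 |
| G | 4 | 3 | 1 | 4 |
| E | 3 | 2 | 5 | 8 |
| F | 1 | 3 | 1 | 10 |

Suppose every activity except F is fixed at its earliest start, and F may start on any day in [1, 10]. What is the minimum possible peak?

6

F@1: d1:9  d2:6  d3:6  d4:6  d5:2  d6:2  d7:2  d8:0  d9:0  d10:0 → peak 9
F@2: d1:6  d2:9  d3:6  d4:6  d5:2  d6:2  d7:2  d8:0  d9:0  d10:0 → peak 9
F@3: d1:6  d2:6  d3:9  d4:6  d5:2  d6:2  d7:2  d8:0  d9:0  d10:0 → peak 9
F@4: d1:6  d2:6  d3:6  d4:9  d5:2  d6:2  d7:2  d8:0  d9:0  d10:0 → peak 9
F@5: d1:6  d2:6  d3:6  d4:6  d5:5  d6:2  d7:2  d8:0  d9:0  d10:0 → peak 6
F@6: d1:6  d2:6  d3:6  d4:6  d5:2  d6:5  d7:2  d8:0  d9:0  d10:0 → peak 6
F@7: d1:6  d2:6  d3:6  d4:6  d5:2  d6:2  d7:5  d8:0  d9:0  d10:0 → peak 6
F@8: d1:6  d2:6  d3:6  d4:6  d5:2  d6:2  d7:2  d8:3  d9:0  d10:0 → peak 6
F@9: d1:6  d2:6  d3:6  d4:6  d5:2  d6:2  d7:2  d8:0  d9:3  d10:0 → peak 6
F@10: d1:6  d2:6  d3:6  d4:6  d5:2  d6:2  d7:2  d8:0  d9:0  d10:3 → peak 6
Best is F@5, peak 6.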